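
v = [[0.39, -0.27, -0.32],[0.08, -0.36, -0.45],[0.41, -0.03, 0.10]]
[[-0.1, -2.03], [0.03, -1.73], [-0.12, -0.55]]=v@[[-0.39,-2.44],  [-0.52,-1.0],  [0.29,4.2]]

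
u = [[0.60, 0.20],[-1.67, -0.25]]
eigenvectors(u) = [[(-0.24-0.22j), -0.24+0.22j], [(0.95+0j), (0.95-0j)]]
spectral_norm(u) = 1.80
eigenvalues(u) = [(0.18+0.39j), (0.18-0.39j)]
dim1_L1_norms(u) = [0.8, 1.92]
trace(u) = 0.35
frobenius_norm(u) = 1.80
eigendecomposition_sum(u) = [[0.30+0.10j,0.10-0.04j], [(-0.84+0.37j),-0.13+0.29j]] + [[0.30-0.10j, 0.10+0.04j], [-0.84-0.37j, -0.13-0.29j]]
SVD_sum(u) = [[0.62, 0.11],[-1.66, -0.28]] + [[-0.02, 0.09], [-0.01, 0.03]]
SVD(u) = [[-0.35,  0.94], [0.94,  0.35]] @ diag([1.800264894994261, 0.10220718101631729]) @ [[-0.99, -0.17], [-0.17, 0.99]]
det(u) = 0.18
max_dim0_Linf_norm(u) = 1.67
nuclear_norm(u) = 1.90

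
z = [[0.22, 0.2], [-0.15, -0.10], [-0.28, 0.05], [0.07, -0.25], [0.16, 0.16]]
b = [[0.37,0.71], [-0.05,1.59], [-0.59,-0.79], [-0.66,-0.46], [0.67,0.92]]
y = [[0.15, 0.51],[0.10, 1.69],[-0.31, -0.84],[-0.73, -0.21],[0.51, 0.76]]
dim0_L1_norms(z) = [0.88, 0.76]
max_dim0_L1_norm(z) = 0.88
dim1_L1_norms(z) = [0.42, 0.25, 0.33, 0.32, 0.32]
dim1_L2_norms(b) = [0.8, 1.59, 0.99, 0.8, 1.14]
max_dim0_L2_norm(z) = 0.42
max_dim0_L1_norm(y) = 4.01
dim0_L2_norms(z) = [0.42, 0.37]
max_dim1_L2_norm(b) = 1.59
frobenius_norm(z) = 0.57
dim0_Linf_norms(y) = [0.73, 1.69]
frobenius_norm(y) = 2.32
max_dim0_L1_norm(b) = 4.47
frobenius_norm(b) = 2.47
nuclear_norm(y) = 2.97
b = z + y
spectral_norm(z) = 0.47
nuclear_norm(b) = 3.18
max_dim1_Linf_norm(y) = 1.69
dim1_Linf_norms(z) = [0.22, 0.15, 0.28, 0.25, 0.16]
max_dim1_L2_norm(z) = 0.3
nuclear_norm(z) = 0.79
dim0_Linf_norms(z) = [0.28, 0.25]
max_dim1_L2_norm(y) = 1.69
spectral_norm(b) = 2.31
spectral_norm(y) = 2.18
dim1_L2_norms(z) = [0.3, 0.18, 0.28, 0.26, 0.23]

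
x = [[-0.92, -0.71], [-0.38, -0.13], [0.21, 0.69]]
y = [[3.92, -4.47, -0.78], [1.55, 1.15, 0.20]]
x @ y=[[-4.71, 3.30, 0.58], [-1.69, 1.55, 0.27], [1.89, -0.15, -0.03]]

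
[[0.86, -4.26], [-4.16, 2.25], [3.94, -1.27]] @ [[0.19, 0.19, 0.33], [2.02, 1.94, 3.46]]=[[-8.44, -8.10, -14.46], [3.75, 3.57, 6.41], [-1.82, -1.72, -3.09]]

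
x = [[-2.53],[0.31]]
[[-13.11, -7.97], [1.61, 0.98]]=x@[[5.18, 3.15]]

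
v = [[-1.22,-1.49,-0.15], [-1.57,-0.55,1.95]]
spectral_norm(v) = 2.82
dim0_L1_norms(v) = [2.79, 2.04, 2.1]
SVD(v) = [[-0.50, -0.87],  [-0.87, 0.5]] @ diag([2.824069227372645, 1.5249698354416306]) @ [[0.70, 0.43, -0.57], [0.18, 0.67, 0.72]]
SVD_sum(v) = [[-0.98, -0.61, 0.81], [-1.71, -1.06, 1.40]] + [[-0.24, -0.88, -0.96], [0.14, 0.51, 0.55]]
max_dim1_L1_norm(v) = 4.07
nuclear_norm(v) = 4.35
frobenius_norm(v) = 3.21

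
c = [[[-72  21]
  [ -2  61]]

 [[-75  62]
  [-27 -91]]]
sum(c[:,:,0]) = -176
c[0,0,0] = -72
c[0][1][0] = -2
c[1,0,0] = -75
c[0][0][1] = 21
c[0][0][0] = -72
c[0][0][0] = -72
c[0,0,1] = 21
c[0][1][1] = 61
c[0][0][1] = 21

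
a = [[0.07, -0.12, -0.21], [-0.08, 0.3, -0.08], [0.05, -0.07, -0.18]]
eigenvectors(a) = [[-0.30, 0.94, 0.74], [0.94, 0.29, 0.24], [-0.16, 0.15, 0.63]]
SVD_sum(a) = [[0.07,-0.18,-0.08], [-0.08,0.22,0.10], [0.05,-0.13,-0.06]] + [[0.00,  0.06,  -0.13], [0.0,  0.08,  -0.18], [0.0,  0.06,  -0.12]] + [[-0.00, -0.0, -0.00], [-0.00, -0.0, -0.0], [0.0, 0.0, 0.0]]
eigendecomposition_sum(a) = [[0.03, -0.10, 0.00],  [-0.09, 0.31, -0.01],  [0.02, -0.05, 0.00]] + [[-0.00, -0.00, 0.0], [-0.0, -0.0, 0.0], [-0.0, -0.0, 0.00]] + [[0.04, -0.02, -0.21], [0.01, -0.01, -0.07], [0.03, -0.02, -0.18]]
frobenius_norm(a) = 0.45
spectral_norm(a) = 0.36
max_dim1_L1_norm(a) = 0.46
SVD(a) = [[-0.58, -0.52, -0.63], [0.71, -0.7, -0.07], [-0.41, -0.49, 0.77]] @ diag([0.35911776485816144, 0.2775507537327871, 0.00010032766381410915]) @ [[-0.33, 0.86, 0.38], [-0.02, -0.41, 0.91], [0.94, 0.29, 0.15]]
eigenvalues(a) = [0.34, -0.0, -0.15]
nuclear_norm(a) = 0.64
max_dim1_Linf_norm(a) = 0.3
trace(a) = 0.19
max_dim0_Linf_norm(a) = 0.3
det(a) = 0.00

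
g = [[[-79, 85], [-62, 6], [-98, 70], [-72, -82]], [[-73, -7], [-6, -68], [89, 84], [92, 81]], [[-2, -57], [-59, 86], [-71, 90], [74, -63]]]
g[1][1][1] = -68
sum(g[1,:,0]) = 102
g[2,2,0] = -71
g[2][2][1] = 90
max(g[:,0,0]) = -2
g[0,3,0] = -72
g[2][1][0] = -59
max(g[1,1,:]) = -6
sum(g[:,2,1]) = 244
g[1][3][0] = 92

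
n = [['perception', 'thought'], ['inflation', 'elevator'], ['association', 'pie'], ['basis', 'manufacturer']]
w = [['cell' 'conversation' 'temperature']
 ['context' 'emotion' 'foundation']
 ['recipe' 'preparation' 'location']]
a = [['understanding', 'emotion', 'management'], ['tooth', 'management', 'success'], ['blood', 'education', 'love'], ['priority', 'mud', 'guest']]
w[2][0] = 'recipe'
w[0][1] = 'conversation'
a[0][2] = 'management'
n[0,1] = 'thought'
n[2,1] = 'pie'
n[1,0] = 'inflation'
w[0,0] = 'cell'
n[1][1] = 'elevator'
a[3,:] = ['priority', 'mud', 'guest']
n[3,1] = 'manufacturer'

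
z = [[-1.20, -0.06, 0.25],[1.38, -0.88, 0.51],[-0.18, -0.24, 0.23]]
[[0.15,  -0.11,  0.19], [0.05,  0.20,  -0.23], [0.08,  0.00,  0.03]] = z@[[-0.10, 0.09, -0.17], [-0.16, -0.09, -0.03], [0.10, -0.01, -0.05]]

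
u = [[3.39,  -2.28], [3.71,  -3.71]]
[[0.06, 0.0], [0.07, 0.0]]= u@[[0.01,  0.00],[-0.01,  -0.0]]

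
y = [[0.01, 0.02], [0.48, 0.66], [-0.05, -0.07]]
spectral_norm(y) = 0.82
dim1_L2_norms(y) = [0.02, 0.82, 0.09]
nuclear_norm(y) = 0.82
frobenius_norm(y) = 0.82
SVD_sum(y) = [[0.01, 0.02], [0.48, 0.66], [-0.05, -0.07]] + [[-0.00,  0.0], [0.0,  -0.00], [0.00,  -0.0]]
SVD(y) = [[-0.03, 0.98], [-0.99, -0.05], [0.10, -0.19]] @ diag([0.8209055833992959, 0.0037447488382994065]) @ [[-0.59, -0.81], [-0.81, 0.59]]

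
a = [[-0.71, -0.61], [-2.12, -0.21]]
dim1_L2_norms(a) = [0.94, 2.13]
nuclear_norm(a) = 2.78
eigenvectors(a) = [[-0.55, 0.40],  [-0.83, -0.92]]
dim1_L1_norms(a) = [1.32, 2.33]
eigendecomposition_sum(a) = [[-0.99,-0.43], [-1.48,-0.64]] + [[0.28, -0.18], [-0.64, 0.43]]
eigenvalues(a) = [-1.62, 0.7]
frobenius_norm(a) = 2.33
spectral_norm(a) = 2.27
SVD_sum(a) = [[-0.80, -0.15], [-2.09, -0.39]] + [[0.09, -0.46], [-0.03, 0.18]]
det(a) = -1.14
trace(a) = -0.92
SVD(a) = [[-0.36, -0.93],  [-0.93, 0.36]] @ diag([2.2718005228875056, 0.503609356751897]) @ [[0.98, 0.18], [-0.18, 0.98]]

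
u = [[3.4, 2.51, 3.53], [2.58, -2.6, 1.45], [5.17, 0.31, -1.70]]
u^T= [[3.4, 2.58, 5.17], [2.51, -2.60, 0.31], [3.53, 1.45, -1.7]]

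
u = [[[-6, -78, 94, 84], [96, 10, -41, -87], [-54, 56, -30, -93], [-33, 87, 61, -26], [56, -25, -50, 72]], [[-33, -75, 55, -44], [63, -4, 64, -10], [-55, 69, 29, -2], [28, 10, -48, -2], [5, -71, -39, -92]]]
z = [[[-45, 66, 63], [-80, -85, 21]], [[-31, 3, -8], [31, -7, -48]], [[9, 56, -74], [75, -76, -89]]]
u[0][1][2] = -41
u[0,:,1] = [-78, 10, 56, 87, -25]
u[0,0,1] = -78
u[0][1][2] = -41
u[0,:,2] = [94, -41, -30, 61, -50]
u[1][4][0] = 5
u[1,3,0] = 28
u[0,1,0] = 96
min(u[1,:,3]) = -92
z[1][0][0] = -31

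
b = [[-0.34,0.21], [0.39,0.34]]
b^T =[[-0.34, 0.39],[0.21, 0.34]]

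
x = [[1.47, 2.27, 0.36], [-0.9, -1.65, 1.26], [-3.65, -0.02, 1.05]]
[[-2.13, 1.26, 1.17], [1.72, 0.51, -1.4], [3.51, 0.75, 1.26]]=x @ [[-0.90, 0.06, -0.44], [-0.39, 0.37, 0.85], [0.21, 0.93, -0.31]]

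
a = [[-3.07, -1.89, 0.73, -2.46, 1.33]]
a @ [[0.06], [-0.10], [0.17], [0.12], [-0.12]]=[[-0.33]]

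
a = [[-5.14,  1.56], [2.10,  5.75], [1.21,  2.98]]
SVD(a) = [[0.12, 0.99], [-0.88, 0.12], [-0.46, 0.04]] @ diag([6.934890529736007, 5.345792115353703]) @ [[-0.44, -0.90], [-0.90, 0.44]]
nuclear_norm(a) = 12.28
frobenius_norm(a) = 8.76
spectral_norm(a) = 6.93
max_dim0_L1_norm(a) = 10.29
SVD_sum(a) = [[-0.37, -0.76],  [2.66, 5.48],  [1.4, 2.89]] + [[-4.77, 2.32], [-0.56, 0.27], [-0.19, 0.09]]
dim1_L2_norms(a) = [5.37, 6.12, 3.22]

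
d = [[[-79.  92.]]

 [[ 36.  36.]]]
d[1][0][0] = 36.0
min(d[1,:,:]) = 36.0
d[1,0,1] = 36.0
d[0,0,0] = -79.0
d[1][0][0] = 36.0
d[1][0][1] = 36.0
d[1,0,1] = 36.0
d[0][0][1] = 92.0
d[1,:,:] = [[36.0, 36.0]]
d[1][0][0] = 36.0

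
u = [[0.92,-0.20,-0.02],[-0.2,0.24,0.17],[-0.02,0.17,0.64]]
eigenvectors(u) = [[0.23,0.93,0.27], [0.93,-0.3,0.24], [-0.30,-0.20,0.93]]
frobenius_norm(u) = 1.21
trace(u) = 1.80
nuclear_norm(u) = 1.80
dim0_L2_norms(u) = [0.94, 0.36, 0.66]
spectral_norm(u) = 0.99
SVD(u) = [[-0.93, -0.27, -0.23], [0.3, -0.24, -0.93], [0.2, -0.93, 0.3]] @ diag([0.9874099503973067, 0.6774686735024461, 0.1351213761002472]) @ [[-0.93, 0.30, 0.2], [-0.27, -0.24, -0.93], [-0.23, -0.93, 0.3]]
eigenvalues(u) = [0.14, 0.99, 0.68]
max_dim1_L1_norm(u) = 1.14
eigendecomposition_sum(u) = [[0.01, 0.03, -0.01], [0.03, 0.12, -0.04], [-0.01, -0.04, 0.01]] + [[0.86,-0.27,-0.18],  [-0.27,0.09,0.06],  [-0.18,0.06,0.04]] + [[0.05, 0.04, 0.17],  [0.04, 0.04, 0.15],  [0.17, 0.15, 0.59]]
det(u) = 0.09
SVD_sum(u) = [[0.86, -0.27, -0.18], [-0.27, 0.09, 0.06], [-0.18, 0.06, 0.04]] + [[0.05, 0.04, 0.17],[0.04, 0.04, 0.15],[0.17, 0.15, 0.59]] + [[0.01, 0.03, -0.01], [0.03, 0.12, -0.04], [-0.01, -0.04, 0.01]]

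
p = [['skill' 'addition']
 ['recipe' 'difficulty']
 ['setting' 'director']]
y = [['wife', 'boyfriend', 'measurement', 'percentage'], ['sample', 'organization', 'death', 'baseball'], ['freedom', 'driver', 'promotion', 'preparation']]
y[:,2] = ['measurement', 'death', 'promotion']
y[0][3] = 'percentage'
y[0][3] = 'percentage'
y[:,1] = ['boyfriend', 'organization', 'driver']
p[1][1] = 'difficulty'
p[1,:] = ['recipe', 'difficulty']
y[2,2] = 'promotion'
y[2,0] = 'freedom'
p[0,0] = 'skill'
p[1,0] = 'recipe'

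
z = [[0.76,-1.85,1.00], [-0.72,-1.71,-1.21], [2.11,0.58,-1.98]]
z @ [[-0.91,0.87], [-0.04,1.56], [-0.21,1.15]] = [[-0.83,  -1.07], [0.98,  -4.69], [-1.53,  0.46]]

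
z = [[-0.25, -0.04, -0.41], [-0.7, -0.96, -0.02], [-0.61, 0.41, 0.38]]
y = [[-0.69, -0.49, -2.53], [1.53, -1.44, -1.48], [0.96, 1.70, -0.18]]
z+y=[[-0.94, -0.53, -2.94], [0.83, -2.4, -1.5], [0.35, 2.11, 0.20]]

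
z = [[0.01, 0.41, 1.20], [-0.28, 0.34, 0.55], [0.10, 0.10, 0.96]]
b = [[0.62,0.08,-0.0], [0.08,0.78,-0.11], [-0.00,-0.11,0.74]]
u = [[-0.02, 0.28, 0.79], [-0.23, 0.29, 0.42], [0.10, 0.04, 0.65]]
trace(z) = 1.31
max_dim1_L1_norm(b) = 0.97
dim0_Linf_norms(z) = [0.28, 0.41, 1.2]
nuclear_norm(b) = 2.14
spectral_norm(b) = 0.89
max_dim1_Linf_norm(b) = 0.78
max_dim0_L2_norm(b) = 0.79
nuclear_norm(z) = 2.17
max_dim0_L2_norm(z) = 1.63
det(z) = 0.06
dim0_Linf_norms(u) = [0.23, 0.29, 0.79]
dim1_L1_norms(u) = [1.09, 0.94, 0.79]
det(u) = 0.02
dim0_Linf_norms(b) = [0.62, 0.78, 0.74]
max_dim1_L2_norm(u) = 0.84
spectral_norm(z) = 1.70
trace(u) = 0.92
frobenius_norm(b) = 1.26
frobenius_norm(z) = 1.75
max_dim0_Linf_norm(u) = 0.79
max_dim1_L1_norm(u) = 1.09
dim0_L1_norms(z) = [0.39, 0.85, 2.71]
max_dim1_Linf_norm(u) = 0.79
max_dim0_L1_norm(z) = 2.71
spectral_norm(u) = 1.16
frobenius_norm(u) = 1.20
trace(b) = 2.14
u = b @ z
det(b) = 0.35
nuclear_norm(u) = 1.54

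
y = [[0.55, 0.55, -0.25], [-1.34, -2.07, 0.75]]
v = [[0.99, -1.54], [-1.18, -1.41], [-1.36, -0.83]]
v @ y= [[2.61, 3.73, -1.40], [1.24, 2.27, -0.76], [0.36, 0.97, -0.28]]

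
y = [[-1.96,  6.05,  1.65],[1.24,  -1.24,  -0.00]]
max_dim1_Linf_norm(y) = 6.05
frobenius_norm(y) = 6.80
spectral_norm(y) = 6.74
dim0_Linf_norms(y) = [1.96, 6.05, 1.65]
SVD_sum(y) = [[-2.13, 6.01, 1.56], [0.5, -1.41, -0.37]] + [[0.17, 0.04, 0.09], [0.74, 0.17, 0.37]]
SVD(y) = [[-0.97, 0.23], [0.23, 0.97]] @ diag([6.744803165271955, 0.8656964027517875]) @ [[0.32, -0.92, -0.24], [0.88, 0.20, 0.43]]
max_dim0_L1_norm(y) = 7.29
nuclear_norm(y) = 7.61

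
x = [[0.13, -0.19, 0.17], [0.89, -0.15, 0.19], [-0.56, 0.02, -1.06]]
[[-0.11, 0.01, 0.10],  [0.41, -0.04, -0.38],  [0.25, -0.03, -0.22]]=x @ [[0.67, -0.07, -0.62], [0.51, -0.06, -0.48], [-0.58, 0.06, 0.53]]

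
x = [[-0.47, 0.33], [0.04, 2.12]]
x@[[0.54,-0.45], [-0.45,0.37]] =[[-0.4, 0.33],[-0.93, 0.77]]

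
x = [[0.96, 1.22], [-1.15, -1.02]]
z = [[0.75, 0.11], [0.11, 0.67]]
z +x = [[1.71, 1.33], [-1.04, -0.35]]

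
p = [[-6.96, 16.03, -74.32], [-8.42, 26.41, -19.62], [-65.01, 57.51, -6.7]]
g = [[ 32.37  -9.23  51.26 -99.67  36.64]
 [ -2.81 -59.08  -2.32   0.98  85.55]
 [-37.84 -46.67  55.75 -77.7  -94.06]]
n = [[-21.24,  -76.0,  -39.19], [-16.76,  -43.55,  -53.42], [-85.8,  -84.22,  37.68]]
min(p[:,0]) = -65.01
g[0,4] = 36.64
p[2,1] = 57.51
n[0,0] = -21.24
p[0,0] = -6.96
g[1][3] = 0.98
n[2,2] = 37.68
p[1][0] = -8.42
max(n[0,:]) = -21.24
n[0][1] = -76.0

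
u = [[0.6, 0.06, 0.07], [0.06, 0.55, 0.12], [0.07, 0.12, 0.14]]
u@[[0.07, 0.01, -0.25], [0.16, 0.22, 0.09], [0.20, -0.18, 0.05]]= [[0.07,0.01,-0.14], [0.12,0.10,0.04], [0.05,0.00,0.0]]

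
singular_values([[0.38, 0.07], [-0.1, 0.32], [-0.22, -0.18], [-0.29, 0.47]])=[0.66, 0.46]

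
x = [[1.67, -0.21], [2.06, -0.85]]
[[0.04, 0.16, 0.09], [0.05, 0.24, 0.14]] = x @ [[0.02, 0.09, 0.05],[-0.01, -0.06, -0.04]]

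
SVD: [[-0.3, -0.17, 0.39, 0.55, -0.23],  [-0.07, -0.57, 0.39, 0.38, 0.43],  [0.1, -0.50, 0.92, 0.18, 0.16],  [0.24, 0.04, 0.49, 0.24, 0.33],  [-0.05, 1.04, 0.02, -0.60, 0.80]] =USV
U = [[0.36, -0.01, -0.91, -0.19, 0.11], [0.4, -0.34, 0.34, -0.78, 0.08], [0.48, -0.50, 0.13, 0.56, 0.44], [0.14, -0.46, -0.08, 0.15, -0.86], [-0.68, -0.65, -0.21, -0.13, 0.23]]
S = [1.74, 1.25, 0.53, 0.44, 0.29]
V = [[-0.01, -0.71, 0.46, 0.5, -0.19], [-0.08, -0.20, -0.66, 0.05, -0.72], [0.48, -0.61, -0.28, -0.46, 0.34], [0.48, 0.16, 0.48, -0.42, -0.57], [-0.73, -0.26, 0.21, -0.59, -0.07]]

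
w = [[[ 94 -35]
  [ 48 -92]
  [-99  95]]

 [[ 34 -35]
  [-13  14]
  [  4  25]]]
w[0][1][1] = -92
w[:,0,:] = [[94, -35], [34, -35]]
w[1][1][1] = 14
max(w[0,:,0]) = 94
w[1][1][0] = -13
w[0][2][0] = -99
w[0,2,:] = [-99, 95]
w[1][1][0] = -13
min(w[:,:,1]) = -92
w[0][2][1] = 95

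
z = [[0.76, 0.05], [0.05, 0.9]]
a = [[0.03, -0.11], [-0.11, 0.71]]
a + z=[[0.79, -0.06], [-0.06, 1.61]]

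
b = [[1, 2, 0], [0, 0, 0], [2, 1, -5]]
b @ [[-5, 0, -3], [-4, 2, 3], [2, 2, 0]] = [[-13, 4, 3], [0, 0, 0], [-24, -8, -3]]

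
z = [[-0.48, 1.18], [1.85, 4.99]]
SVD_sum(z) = [[0.31, 0.91], [1.71, 5.04]] + [[-0.79,0.27], [0.14,-0.05]]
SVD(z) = [[0.18,0.98], [0.98,-0.18]] @ diag([5.406319397877678, 0.8468238117409845]) @ [[0.32, 0.95], [-0.95, 0.32]]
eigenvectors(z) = [[-0.95, -0.2], [0.30, -0.98]]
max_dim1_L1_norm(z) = 6.84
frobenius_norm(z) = 5.47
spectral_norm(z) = 5.41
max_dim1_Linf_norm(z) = 4.99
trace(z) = 4.51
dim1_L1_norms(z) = [1.66, 6.84]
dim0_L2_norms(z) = [1.91, 5.13]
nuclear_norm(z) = 6.25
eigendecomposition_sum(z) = [[-0.80,0.16], [0.25,-0.05]] + [[0.32, 1.02], [1.60, 5.04]]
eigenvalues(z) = [-0.85, 5.36]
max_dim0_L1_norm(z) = 6.17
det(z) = -4.58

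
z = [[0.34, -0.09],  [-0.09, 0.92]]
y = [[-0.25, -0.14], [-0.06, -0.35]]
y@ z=[[-0.07, -0.11], [0.01, -0.32]]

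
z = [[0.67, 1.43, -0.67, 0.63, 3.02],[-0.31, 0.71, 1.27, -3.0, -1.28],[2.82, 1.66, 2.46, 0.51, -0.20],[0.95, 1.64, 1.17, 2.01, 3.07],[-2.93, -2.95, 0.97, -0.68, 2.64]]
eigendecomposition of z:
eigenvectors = [[(-0.56+0j),(-0.56-0j),(0.54+0j),-0.42+0.00j,0.31+0.00j],  [(0.14-0.36j),0.14+0.36j,-0.51+0.00j,(0.52+0j),-0.66+0.00j],  [0.09+0.37j,(0.09-0.37j),(-0.5+0j),0.61+0.00j,-0.09+0.00j],  [(-0.37+0.15j),(-0.37-0.15j),-0.28+0.00j,0.20+0.00j,(0.41+0j)],  [(0.08-0.47j),(0.08+0.47j),0.34+0.00j,-0.37+0.00j,0.54+0.00j]]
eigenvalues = [(0.42+3.7j), (0.42-3.7j), (1.52+0j), (2.22+0j), (3.91+0j)]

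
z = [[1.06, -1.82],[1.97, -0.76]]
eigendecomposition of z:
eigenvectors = [[0.33+0.61j, (0.33-0.61j)], [(0.72+0j), (0.72-0j)]]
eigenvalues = [(0.15+1.66j), (0.15-1.66j)]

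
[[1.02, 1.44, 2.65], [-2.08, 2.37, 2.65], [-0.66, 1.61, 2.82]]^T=[[1.02, -2.08, -0.66], [1.44, 2.37, 1.61], [2.65, 2.65, 2.82]]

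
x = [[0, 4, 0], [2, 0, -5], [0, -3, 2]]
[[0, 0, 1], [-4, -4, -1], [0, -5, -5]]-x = [[0, -4, 1], [-6, -4, 4], [0, -2, -7]]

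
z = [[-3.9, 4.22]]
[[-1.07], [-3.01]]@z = [[4.17, -4.52], [11.74, -12.7]]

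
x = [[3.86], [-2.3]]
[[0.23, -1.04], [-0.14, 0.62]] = x @ [[0.06, -0.27]]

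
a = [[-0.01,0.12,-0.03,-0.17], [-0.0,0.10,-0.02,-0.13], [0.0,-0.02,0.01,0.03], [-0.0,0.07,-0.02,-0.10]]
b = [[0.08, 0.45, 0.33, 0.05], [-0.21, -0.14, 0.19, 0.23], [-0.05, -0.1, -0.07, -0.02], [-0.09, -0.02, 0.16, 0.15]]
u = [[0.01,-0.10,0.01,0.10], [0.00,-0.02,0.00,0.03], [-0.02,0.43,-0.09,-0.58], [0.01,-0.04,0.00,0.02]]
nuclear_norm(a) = 0.31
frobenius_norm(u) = 0.74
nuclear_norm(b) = 1.07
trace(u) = -0.08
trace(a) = 0.00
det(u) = 0.00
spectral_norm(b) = 0.59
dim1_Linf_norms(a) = [0.17, 0.13, 0.03, 0.1]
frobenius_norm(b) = 0.74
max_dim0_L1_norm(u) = 0.73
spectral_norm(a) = 0.30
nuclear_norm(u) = 0.78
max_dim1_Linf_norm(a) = 0.17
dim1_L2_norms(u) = [0.14, 0.04, 0.73, 0.05]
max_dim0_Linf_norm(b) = 0.45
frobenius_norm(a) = 0.30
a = b @ u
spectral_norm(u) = 0.74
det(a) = 0.00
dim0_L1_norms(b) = [0.43, 0.71, 0.75, 0.45]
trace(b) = 0.02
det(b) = 0.00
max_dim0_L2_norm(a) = 0.24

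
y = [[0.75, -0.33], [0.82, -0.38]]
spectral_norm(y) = 1.22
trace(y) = 0.37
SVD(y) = [[-0.67, -0.74], [-0.74, 0.67]] @ diag([1.219860914547703, 0.01180462446847001]) @ [[-0.91, 0.41], [-0.41, -0.91]]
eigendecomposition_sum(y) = [[0.72, -0.3], [0.75, -0.32]] + [[0.03,  -0.03], [0.07,  -0.06]]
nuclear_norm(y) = 1.23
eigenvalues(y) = [0.41, -0.04]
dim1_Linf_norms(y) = [0.75, 0.82]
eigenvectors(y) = [[0.69,0.39], [0.72,0.92]]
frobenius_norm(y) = 1.22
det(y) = -0.01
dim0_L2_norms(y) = [1.11, 0.5]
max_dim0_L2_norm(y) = 1.11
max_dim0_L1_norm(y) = 1.57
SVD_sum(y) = [[0.75, -0.34], [0.82, -0.37]] + [[0.0,0.01],[-0.00,-0.01]]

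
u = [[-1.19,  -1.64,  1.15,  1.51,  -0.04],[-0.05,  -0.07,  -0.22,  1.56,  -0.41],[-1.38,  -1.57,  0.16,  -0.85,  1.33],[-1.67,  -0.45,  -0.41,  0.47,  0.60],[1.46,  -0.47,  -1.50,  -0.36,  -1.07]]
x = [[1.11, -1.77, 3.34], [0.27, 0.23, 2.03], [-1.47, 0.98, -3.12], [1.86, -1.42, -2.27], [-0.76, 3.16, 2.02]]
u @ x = [[-0.62, 0.59, -14.40], [3.46, -3.65, -3.99], [-4.78, 7.65, -3.68], [-0.95, 3.68, -5.07], [3.84, -7.03, 7.26]]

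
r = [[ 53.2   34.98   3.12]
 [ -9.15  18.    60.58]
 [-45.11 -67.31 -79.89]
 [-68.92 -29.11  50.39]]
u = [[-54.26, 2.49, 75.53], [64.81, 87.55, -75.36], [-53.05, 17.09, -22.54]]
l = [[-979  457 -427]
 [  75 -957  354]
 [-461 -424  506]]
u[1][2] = -75.36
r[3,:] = [-68.92, -29.11, 50.39]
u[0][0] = -54.26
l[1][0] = 75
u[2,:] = [-53.05, 17.09, -22.54]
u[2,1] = 17.09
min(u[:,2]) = -75.36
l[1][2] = 354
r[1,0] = -9.15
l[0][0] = -979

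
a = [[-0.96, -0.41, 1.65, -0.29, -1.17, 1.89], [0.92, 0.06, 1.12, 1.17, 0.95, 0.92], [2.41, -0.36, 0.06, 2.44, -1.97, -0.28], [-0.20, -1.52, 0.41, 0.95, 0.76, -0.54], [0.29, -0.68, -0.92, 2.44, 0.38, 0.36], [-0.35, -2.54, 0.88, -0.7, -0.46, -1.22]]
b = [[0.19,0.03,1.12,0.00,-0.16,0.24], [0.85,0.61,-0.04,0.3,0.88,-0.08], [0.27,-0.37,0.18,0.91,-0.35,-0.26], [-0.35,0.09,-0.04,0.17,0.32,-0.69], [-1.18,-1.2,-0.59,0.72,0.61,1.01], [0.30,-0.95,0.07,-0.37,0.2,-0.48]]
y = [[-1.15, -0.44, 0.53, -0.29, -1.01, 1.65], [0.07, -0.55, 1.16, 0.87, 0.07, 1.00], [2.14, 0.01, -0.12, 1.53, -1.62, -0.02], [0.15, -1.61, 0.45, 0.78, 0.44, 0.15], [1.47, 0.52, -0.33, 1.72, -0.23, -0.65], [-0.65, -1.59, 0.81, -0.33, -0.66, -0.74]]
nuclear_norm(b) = 7.84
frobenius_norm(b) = 3.44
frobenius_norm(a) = 7.17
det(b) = 3.31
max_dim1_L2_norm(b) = 2.26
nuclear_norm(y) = 12.00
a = b + y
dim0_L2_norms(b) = [1.56, 1.69, 1.28, 1.27, 1.2, 1.36]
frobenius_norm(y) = 5.74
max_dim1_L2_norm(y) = 3.09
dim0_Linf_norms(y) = [2.14, 1.61, 1.16, 1.72, 1.62, 1.65]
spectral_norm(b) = 2.36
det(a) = 50.63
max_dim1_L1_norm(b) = 5.31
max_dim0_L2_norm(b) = 1.69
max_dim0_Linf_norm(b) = 1.2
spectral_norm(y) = 3.97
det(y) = -15.09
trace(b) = 1.28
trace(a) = -0.73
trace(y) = -2.01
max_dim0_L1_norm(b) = 3.25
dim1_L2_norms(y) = [2.37, 1.85, 3.09, 1.91, 2.44, 2.17]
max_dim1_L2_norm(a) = 3.98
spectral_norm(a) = 4.56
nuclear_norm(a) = 15.50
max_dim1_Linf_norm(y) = 2.14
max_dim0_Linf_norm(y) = 2.14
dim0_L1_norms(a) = [5.13, 5.57, 5.04, 7.99, 5.69, 5.21]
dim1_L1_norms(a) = [6.37, 5.14, 7.52, 4.38, 5.07, 6.15]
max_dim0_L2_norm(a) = 3.84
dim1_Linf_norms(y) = [1.65, 1.16, 2.14, 1.61, 1.72, 1.59]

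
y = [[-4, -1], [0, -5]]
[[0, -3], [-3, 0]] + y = [[-4, -4], [-3, -5]]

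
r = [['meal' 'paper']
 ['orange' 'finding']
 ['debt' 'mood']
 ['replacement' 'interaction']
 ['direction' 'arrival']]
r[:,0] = ['meal', 'orange', 'debt', 'replacement', 'direction']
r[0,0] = 'meal'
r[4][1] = 'arrival'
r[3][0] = 'replacement'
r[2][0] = 'debt'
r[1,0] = 'orange'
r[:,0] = ['meal', 'orange', 'debt', 'replacement', 'direction']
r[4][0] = 'direction'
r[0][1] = 'paper'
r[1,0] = 'orange'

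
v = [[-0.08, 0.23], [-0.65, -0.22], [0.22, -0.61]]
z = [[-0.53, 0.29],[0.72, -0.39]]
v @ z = [[0.21,-0.11],  [0.19,-0.10],  [-0.56,0.3]]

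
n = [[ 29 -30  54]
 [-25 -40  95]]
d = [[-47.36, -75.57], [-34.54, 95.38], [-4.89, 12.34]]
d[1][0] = -34.54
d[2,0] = -4.89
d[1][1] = 95.38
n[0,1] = -30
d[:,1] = [-75.57, 95.38, 12.34]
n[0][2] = 54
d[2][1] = 12.34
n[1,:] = [-25, -40, 95]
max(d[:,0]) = -4.89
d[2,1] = 12.34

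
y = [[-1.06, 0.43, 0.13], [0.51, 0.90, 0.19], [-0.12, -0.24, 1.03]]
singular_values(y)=[1.22, 1.03, 1.02]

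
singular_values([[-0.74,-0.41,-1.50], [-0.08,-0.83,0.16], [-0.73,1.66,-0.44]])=[2.05, 1.69, 0.32]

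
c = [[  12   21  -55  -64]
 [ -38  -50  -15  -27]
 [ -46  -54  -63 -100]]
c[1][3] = -27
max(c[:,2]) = -15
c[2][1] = -54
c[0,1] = 21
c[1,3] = -27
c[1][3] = -27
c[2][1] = -54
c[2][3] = -100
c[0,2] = -55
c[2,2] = -63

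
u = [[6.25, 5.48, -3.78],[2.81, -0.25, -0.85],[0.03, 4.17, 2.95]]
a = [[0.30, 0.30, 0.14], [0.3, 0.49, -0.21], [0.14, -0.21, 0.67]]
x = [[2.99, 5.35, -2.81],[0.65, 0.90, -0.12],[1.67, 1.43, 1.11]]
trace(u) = 8.95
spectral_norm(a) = 0.82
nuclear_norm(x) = 8.99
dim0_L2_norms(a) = [0.45, 0.61, 0.72]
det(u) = -72.34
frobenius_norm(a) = 1.04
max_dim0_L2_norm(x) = 5.61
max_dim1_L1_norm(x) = 11.15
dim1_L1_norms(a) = [0.74, 1.0, 1.02]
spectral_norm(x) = 6.99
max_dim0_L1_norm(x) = 7.68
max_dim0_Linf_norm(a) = 0.67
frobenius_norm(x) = 7.26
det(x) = 0.18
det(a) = -0.00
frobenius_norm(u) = 10.87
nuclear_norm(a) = 1.47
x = u @ a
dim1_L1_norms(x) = [11.15, 1.67, 4.21]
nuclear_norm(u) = 16.08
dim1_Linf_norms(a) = [0.3, 0.49, 0.67]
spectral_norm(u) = 9.48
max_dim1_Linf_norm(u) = 6.25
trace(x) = 5.00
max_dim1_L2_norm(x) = 6.74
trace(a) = 1.46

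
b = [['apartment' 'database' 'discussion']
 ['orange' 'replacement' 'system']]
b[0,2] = 'discussion'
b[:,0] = ['apartment', 'orange']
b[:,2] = ['discussion', 'system']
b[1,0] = 'orange'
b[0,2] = 'discussion'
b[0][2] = 'discussion'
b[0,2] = 'discussion'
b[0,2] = 'discussion'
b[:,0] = ['apartment', 'orange']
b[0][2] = 'discussion'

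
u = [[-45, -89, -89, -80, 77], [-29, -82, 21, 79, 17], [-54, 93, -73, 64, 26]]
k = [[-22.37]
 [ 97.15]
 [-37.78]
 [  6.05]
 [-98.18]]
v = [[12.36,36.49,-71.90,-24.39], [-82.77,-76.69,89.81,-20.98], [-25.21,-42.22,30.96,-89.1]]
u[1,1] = -82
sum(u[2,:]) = 56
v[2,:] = [-25.21, -42.22, 30.96, -89.1]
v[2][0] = -25.21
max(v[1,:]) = 89.81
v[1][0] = -82.77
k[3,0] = 6.05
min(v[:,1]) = -76.69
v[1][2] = 89.81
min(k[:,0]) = -98.18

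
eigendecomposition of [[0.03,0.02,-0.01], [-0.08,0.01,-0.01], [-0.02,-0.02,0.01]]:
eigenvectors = [[-0.16-0.41j, -0.16+0.41j, (-0.04+0j)], [0.81+0.00j, (0.81-0j), (0.5+0j)], [0.06+0.39j, (0.06-0.39j), 0.87+0.00j]]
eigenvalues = [(0.03+0.04j), (0.03-0.04j), (-0+0j)]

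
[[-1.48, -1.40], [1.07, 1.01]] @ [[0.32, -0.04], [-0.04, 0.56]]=[[-0.42, -0.72],[0.3, 0.52]]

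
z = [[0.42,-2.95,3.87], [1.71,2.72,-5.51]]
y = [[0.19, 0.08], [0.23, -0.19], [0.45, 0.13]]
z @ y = [[1.14, 1.10], [-1.53, -1.10]]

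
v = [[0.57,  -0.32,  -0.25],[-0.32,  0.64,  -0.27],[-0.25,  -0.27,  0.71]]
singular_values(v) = [0.95, 0.89, 0.07]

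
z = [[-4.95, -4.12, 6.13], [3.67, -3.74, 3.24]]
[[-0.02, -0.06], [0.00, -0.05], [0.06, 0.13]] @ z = [[-0.12, 0.31, -0.32], [-0.18, 0.19, -0.16], [0.18, -0.73, 0.79]]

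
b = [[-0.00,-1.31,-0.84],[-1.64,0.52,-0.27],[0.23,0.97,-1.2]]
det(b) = 4.096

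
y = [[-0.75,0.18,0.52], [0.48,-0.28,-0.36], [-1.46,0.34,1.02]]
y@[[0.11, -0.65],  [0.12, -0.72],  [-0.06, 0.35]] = [[-0.09,  0.54],[0.04,  -0.24],[-0.18,  1.06]]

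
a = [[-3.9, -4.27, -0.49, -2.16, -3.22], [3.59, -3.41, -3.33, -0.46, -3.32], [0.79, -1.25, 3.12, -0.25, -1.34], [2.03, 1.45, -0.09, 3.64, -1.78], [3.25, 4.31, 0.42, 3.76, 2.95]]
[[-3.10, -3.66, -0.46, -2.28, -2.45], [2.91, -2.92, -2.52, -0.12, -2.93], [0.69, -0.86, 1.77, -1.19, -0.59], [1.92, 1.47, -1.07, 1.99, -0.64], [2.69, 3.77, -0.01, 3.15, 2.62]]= a@[[0.79, 0.01, 0.01, 0.06, -0.05], [0.01, 0.84, 0.05, 0.05, -0.03], [0.01, 0.05, 0.62, -0.24, 0.13], [0.06, 0.05, -0.24, 0.59, 0.21], [-0.05, -0.03, 0.13, 0.21, 0.70]]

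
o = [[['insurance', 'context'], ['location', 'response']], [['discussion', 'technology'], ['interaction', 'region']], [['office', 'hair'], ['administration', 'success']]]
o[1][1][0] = 'interaction'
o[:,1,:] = [['location', 'response'], ['interaction', 'region'], ['administration', 'success']]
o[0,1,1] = 'response'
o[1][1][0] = 'interaction'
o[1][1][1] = 'region'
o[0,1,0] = 'location'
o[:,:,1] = [['context', 'response'], ['technology', 'region'], ['hair', 'success']]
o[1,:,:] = [['discussion', 'technology'], ['interaction', 'region']]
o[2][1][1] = 'success'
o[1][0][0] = 'discussion'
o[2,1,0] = 'administration'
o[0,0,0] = 'insurance'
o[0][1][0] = 'location'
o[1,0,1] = 'technology'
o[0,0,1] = 'context'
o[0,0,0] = 'insurance'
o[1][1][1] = 'region'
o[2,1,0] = 'administration'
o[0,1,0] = 'location'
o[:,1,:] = [['location', 'response'], ['interaction', 'region'], ['administration', 'success']]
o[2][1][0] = 'administration'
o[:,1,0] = ['location', 'interaction', 'administration']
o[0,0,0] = 'insurance'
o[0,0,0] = 'insurance'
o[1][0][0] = 'discussion'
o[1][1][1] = 'region'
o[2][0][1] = 'hair'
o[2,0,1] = 'hair'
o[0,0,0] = 'insurance'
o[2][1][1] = 'success'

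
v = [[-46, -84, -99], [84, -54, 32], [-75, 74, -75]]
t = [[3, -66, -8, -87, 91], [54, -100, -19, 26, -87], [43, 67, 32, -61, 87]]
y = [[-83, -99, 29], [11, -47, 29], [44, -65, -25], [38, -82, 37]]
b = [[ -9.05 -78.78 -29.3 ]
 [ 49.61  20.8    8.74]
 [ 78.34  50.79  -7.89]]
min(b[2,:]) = -7.89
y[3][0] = 38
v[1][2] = 32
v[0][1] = -84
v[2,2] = -75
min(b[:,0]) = -9.05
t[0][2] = -8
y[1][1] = -47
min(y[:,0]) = -83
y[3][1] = -82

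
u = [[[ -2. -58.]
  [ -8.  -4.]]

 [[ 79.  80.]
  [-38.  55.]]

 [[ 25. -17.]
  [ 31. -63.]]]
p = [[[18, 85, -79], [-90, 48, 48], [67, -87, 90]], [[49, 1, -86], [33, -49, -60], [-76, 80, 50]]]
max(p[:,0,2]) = -79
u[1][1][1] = 55.0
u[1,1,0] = -38.0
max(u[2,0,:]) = 25.0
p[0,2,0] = 67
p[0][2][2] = 90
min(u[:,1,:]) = -63.0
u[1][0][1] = 80.0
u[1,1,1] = 55.0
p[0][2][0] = 67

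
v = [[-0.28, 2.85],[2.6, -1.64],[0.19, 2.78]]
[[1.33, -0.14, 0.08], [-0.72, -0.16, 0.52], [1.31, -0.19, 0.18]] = v@[[0.02, -0.1, 0.23],[0.47, -0.06, 0.05]]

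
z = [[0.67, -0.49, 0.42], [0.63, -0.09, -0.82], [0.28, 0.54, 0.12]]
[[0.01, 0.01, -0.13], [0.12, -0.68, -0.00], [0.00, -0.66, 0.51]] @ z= [[-0.02, -0.08, -0.02], [-0.35, 0.00, 0.61], [-0.27, 0.33, 0.60]]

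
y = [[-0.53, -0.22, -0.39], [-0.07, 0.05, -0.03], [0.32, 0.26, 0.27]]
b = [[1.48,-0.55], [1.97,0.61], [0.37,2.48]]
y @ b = [[-1.36, -0.81], [-0.02, -0.01], [1.09, 0.65]]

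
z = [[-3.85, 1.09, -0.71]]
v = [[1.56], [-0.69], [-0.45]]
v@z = [[-6.01, 1.7, -1.11], [2.66, -0.75, 0.49], [1.73, -0.49, 0.32]]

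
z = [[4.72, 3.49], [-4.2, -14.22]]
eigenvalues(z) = [3.91, -13.41]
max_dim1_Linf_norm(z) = 14.22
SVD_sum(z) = [[1.73,4.61], [-5.2,-13.85]] + [[2.99, -1.12],[1.0, -0.37]]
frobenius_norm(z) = 15.95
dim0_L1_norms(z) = [8.92, 17.71]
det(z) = -52.46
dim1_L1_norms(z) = [8.21, 18.42]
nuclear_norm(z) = 18.95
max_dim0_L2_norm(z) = 14.64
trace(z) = -9.50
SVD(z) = [[-0.32, 0.95], [0.95, 0.32]] @ diag([15.587831898989148, 3.365471243207465]) @ [[-0.35, -0.94], [0.94, -0.35]]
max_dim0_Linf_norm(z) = 14.22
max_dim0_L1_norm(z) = 17.71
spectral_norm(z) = 15.59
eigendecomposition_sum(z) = [[4.09, 0.79], [-0.95, -0.18]] + [[0.63, 2.7], [-3.25, -14.04]]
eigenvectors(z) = [[0.97,-0.19], [-0.23,0.98]]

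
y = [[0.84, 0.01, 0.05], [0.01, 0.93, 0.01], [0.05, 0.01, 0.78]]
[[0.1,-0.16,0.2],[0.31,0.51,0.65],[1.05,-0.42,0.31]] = y @ [[0.04, -0.17, 0.21], [0.32, 0.56, 0.69], [1.34, -0.54, 0.37]]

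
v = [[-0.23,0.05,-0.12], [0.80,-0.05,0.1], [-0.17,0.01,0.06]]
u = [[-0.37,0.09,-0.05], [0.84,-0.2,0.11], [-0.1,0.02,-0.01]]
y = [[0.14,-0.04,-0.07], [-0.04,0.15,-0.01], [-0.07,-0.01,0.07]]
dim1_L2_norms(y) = [0.16, 0.16, 0.1]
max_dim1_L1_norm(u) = 1.15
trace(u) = -0.58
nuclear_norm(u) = 0.96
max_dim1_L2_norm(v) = 0.81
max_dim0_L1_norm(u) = 1.31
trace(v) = -0.22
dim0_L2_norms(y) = [0.16, 0.16, 0.1]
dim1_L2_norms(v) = [0.26, 0.81, 0.18]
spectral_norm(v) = 0.86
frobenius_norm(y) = 0.25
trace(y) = 0.36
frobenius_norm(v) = 0.87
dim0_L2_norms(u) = [0.92, 0.22, 0.12]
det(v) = -0.00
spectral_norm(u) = 0.96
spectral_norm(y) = 0.20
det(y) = 0.00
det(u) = 0.00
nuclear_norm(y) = 0.36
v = u + y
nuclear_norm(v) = 1.00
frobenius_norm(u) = 0.96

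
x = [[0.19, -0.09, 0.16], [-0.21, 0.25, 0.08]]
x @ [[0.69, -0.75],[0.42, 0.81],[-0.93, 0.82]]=[[-0.06, -0.08], [-0.11, 0.43]]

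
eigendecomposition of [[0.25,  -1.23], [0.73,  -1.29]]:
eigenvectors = [[(0.79+0j), 0.79-0.00j], [0.50-0.36j, 0.50+0.36j]]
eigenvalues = [(-0.52+0.55j), (-0.52-0.55j)]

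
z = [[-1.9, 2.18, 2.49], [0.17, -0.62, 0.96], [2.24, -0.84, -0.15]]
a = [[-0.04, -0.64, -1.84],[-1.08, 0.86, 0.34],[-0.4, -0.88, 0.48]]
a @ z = [[-4.15, 1.86, -0.44], [2.96, -3.17, -1.91], [1.69, -0.73, -1.91]]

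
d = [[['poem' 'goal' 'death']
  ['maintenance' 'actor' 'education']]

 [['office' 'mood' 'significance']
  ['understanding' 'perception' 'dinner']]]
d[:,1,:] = [['maintenance', 'actor', 'education'], ['understanding', 'perception', 'dinner']]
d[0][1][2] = 'education'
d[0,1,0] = 'maintenance'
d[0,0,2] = 'death'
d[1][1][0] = 'understanding'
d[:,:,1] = [['goal', 'actor'], ['mood', 'perception']]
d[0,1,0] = 'maintenance'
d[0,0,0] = 'poem'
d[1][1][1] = 'perception'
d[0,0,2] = 'death'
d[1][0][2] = 'significance'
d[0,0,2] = 'death'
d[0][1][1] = 'actor'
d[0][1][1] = 'actor'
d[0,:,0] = ['poem', 'maintenance']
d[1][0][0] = 'office'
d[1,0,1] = 'mood'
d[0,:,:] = [['poem', 'goal', 'death'], ['maintenance', 'actor', 'education']]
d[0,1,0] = 'maintenance'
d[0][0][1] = 'goal'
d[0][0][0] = 'poem'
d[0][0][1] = 'goal'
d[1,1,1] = 'perception'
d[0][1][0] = 'maintenance'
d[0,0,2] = 'death'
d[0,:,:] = [['poem', 'goal', 'death'], ['maintenance', 'actor', 'education']]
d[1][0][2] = 'significance'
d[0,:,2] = ['death', 'education']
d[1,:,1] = ['mood', 'perception']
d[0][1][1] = 'actor'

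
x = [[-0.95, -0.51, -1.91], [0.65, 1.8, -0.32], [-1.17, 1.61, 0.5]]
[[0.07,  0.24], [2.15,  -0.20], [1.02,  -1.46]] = x @ [[0.31,  0.59],[1.00,  -0.38],[-0.46,  -0.32]]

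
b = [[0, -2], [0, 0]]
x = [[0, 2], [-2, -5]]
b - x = [[0, -4], [2, 5]]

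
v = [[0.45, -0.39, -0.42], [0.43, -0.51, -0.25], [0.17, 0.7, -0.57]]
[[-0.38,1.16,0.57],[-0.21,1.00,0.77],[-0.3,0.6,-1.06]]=v@[[0.94, 1.54, 0.34], [0.51, -0.24, -1.37], [1.43, -0.88, 0.28]]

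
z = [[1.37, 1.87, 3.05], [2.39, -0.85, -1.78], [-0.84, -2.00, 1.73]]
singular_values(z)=[4.13, 3.19, 2.17]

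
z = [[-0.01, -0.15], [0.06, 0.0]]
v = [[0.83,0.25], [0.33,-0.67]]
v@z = [[0.01, -0.12], [-0.04, -0.05]]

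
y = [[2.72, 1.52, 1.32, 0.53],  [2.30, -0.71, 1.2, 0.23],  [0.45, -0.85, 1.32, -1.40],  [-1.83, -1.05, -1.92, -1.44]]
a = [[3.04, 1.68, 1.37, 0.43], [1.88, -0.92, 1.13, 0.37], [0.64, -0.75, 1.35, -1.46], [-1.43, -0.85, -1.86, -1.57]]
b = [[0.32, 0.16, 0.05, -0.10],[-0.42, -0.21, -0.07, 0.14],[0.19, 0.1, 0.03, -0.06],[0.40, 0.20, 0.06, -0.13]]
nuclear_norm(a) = 9.92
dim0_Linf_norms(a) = [3.04, 1.68, 1.86, 1.57]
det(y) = 13.85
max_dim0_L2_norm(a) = 3.9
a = y + b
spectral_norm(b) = 0.81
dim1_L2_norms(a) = [3.76, 2.41, 2.22, 2.95]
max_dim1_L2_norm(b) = 0.49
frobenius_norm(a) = 5.79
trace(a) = 1.90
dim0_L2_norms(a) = [3.9, 2.23, 2.9, 2.22]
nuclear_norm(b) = 0.82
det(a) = 19.10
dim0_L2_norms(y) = [4.03, 2.15, 2.93, 2.09]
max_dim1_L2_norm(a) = 3.76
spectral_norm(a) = 4.93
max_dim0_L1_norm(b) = 1.33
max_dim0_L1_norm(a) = 6.99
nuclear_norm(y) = 9.62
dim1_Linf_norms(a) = [3.04, 1.88, 1.46, 1.86]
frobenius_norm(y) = 5.82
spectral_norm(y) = 5.07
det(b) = -0.00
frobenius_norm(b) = 0.81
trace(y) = 1.89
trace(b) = 0.01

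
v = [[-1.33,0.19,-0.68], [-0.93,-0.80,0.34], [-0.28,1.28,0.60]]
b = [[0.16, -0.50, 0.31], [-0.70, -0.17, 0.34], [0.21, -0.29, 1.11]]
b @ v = [[0.17, 0.83, -0.09], [0.99, 0.44, 0.62], [-0.32, 1.69, 0.42]]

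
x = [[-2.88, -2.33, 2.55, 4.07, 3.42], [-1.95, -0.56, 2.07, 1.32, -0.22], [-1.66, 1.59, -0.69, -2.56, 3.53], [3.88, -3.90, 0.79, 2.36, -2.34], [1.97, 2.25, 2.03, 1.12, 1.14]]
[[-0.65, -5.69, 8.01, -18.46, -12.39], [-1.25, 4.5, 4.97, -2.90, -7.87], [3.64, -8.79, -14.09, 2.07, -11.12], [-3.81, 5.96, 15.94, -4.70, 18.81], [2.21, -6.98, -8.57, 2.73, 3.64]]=x@[[0.19, -1.07, -0.76, 0.78, 3.61],[0.62, -1.20, -2.7, 1.44, -0.45],[-0.05, 1.21, -0.36, 1.34, -1.08],[-0.21, -1.08, 1.74, -2.78, 0.72],[0.68, -3.0, -1.94, -1.45, -0.94]]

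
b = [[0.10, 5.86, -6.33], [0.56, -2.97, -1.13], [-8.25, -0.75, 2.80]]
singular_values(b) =[9.93, 7.43, 2.74]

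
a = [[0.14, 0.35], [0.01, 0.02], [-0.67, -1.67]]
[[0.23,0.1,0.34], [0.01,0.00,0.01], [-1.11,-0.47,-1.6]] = a @ [[-1.74, -0.74, -2.52], [1.36, 0.58, 1.97]]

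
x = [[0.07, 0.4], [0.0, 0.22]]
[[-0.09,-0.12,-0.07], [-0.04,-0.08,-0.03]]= x@ [[-0.16, 0.39, -0.23], [-0.2, -0.37, -0.14]]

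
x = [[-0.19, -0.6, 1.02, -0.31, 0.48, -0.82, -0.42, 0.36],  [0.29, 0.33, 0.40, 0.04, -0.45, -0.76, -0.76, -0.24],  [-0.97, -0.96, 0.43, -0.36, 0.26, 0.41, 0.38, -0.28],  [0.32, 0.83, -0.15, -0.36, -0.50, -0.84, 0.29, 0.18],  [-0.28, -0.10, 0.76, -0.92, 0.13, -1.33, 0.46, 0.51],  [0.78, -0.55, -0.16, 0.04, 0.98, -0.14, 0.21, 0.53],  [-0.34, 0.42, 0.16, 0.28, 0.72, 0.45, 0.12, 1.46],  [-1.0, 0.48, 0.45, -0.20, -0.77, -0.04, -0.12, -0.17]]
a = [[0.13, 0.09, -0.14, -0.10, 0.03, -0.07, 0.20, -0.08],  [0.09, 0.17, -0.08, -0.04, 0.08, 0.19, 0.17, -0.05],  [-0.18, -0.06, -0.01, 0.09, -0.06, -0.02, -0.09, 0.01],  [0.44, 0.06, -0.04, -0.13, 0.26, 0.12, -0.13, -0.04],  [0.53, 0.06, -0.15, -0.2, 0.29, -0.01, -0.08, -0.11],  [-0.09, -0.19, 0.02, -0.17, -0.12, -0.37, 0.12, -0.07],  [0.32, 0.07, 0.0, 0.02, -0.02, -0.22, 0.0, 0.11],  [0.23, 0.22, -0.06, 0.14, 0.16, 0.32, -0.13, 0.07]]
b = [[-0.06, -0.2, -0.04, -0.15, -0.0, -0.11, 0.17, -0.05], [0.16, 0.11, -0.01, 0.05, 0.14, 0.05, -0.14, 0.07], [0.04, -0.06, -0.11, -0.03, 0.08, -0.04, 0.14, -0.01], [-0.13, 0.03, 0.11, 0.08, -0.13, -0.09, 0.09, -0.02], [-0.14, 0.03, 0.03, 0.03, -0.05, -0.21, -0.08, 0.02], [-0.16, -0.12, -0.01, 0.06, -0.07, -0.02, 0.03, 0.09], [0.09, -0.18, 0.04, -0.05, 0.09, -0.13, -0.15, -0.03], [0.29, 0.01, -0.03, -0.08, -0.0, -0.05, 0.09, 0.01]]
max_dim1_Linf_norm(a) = 0.53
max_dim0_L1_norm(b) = 1.07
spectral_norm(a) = 1.02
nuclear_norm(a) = 2.51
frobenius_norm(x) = 4.53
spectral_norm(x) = 2.51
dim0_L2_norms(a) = [0.83, 0.37, 0.23, 0.35, 0.45, 0.59, 0.36, 0.21]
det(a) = 0.00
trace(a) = 0.15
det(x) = 0.00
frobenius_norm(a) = 1.32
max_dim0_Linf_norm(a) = 0.53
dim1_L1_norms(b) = [0.78, 0.73, 0.51, 0.68, 0.59, 0.56, 0.76, 0.56]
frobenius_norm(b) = 0.80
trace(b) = -0.19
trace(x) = 0.15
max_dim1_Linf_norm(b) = 0.29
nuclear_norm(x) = 9.88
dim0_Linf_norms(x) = [1.0, 0.96, 1.02, 0.92, 0.98, 1.33, 0.76, 1.46]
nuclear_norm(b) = 1.90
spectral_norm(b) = 0.50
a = x @ b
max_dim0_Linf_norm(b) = 0.29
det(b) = 0.00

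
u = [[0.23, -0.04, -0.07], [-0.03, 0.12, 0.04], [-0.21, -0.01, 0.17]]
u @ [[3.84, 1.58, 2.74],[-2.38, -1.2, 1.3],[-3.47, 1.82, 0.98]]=[[1.22, 0.28, 0.51], [-0.54, -0.12, 0.11], [-1.37, -0.01, -0.42]]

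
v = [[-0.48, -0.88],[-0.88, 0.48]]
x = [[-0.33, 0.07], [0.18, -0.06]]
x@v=[[0.1, 0.32], [-0.03, -0.19]]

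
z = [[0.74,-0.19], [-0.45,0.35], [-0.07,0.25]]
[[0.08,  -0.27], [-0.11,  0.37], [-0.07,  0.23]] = z @ [[0.04, -0.14], [-0.25, 0.88]]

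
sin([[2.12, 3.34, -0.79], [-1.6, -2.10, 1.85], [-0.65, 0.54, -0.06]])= [[2.63, 3.01, -0.84], [-1.40, -1.17, 1.74], [-0.52, 0.58, 0.62]]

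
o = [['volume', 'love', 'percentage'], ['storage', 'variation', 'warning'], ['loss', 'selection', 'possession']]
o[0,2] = 'percentage'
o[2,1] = 'selection'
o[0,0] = 'volume'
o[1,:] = ['storage', 'variation', 'warning']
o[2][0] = 'loss'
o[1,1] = 'variation'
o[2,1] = 'selection'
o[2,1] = 'selection'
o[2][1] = 'selection'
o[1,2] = 'warning'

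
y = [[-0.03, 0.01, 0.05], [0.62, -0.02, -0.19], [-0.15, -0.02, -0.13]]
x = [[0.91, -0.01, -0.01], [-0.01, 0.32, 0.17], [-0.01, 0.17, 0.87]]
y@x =[[-0.03, 0.01, 0.05],  [0.57, -0.04, -0.17],  [-0.14, -0.03, -0.12]]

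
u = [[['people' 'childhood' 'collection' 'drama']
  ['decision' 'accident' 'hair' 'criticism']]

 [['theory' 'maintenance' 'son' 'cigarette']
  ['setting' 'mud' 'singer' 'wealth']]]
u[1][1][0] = 'setting'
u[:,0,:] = [['people', 'childhood', 'collection', 'drama'], ['theory', 'maintenance', 'son', 'cigarette']]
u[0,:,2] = ['collection', 'hair']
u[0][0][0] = 'people'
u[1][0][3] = 'cigarette'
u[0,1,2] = 'hair'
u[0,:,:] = [['people', 'childhood', 'collection', 'drama'], ['decision', 'accident', 'hair', 'criticism']]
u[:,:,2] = [['collection', 'hair'], ['son', 'singer']]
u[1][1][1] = 'mud'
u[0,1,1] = 'accident'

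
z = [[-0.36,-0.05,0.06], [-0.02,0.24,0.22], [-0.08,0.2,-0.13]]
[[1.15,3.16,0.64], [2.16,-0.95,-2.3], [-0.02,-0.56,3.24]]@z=[[-0.53, 0.83, 0.68], [-0.57, -0.8, 0.22], [-0.24, 0.51, -0.55]]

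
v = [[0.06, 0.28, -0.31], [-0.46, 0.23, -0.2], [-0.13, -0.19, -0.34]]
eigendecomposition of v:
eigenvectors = [[(0.08-0.64j),0.08+0.64j,0.28+0.00j], [0.72+0.00j,0.72-0.00j,0.42+0.00j], [(-0.12+0.23j),-0.12-0.23j,0.86+0.00j]]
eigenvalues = [(0.21+0.35j), (0.21-0.35j), (-0.48+0j)]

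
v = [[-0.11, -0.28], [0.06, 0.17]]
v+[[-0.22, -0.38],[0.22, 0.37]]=[[-0.33, -0.66], [0.28, 0.54]]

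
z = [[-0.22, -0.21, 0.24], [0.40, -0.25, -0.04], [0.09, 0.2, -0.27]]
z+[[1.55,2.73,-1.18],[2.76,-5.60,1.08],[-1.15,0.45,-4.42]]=[[1.33, 2.52, -0.94], [3.16, -5.85, 1.04], [-1.06, 0.65, -4.69]]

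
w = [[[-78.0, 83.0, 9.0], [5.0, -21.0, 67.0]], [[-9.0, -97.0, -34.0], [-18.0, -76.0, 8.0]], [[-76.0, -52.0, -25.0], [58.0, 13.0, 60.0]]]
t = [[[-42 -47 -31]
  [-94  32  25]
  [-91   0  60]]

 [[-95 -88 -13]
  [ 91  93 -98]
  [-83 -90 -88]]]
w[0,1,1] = -21.0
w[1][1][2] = 8.0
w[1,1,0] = -18.0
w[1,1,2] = 8.0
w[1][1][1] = -76.0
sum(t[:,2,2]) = -28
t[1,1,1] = 93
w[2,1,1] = 13.0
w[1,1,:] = [-18.0, -76.0, 8.0]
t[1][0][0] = -95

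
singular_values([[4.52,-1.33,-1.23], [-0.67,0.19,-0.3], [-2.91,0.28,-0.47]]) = [5.62, 1.19, 0.18]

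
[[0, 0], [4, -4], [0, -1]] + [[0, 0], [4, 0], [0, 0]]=[[0, 0], [8, -4], [0, -1]]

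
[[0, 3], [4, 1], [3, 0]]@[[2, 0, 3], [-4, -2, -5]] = [[-12, -6, -15], [4, -2, 7], [6, 0, 9]]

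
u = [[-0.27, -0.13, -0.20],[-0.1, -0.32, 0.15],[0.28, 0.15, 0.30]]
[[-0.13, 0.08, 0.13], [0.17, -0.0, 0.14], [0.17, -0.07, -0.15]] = u @ [[0.29, -0.44, -0.16], [-0.4, 0.18, -0.44], [0.50, 0.08, -0.14]]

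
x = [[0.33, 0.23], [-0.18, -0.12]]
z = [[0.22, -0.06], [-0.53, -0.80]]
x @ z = [[-0.05,-0.2], [0.02,0.11]]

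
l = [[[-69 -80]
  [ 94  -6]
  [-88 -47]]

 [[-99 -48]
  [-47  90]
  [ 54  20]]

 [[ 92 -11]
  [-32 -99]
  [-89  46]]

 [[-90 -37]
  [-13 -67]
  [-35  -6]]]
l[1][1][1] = 90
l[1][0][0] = -99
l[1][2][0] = 54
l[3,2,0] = -35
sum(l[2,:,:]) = -93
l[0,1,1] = -6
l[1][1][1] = 90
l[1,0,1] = -48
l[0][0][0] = -69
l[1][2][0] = 54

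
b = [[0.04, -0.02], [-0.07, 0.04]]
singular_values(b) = [0.09, 0.0]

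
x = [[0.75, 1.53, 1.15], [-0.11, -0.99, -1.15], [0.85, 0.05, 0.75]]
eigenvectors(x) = [[-0.48,0.14,-0.67], [0.42,0.58,0.70], [-0.77,-0.80,0.26]]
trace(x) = 0.51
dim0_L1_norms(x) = [1.71, 2.57, 3.05]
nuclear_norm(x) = 3.89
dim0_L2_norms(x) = [1.14, 1.82, 1.79]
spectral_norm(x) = 2.64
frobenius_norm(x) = 2.80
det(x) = -0.92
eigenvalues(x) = [1.26, 0.56, -1.31]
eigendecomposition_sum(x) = [[0.84, 0.59, 0.58], [-0.73, -0.5, -0.50], [1.34, 0.93, 0.92]] + [[0.10, 0.1, -0.01], [0.41, 0.40, -0.04], [-0.56, -0.55, 0.05]] + [[-0.19, 0.84, 0.58], [0.20, -0.89, -0.61], [0.08, -0.33, -0.22]]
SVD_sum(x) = [[0.7, 1.35, 1.36], [-0.5, -0.97, -0.97], [0.28, 0.55, 0.55]] + [[-0.08, 0.06, -0.02], [0.23, -0.17, 0.05], [0.61, -0.46, 0.14]] + [[0.13, 0.12, -0.19], [0.16, 0.15, -0.23], [-0.04, -0.04, 0.06]]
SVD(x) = [[-0.77, 0.13, -0.62],[0.55, -0.35, -0.76],[-0.31, -0.93, 0.20]] @ diag([2.637633419459078, 0.8339012890839496, 0.4190448479778037]) @ [[-0.34, -0.66, -0.67], [-0.79, 0.59, -0.18], [-0.51, -0.46, 0.72]]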